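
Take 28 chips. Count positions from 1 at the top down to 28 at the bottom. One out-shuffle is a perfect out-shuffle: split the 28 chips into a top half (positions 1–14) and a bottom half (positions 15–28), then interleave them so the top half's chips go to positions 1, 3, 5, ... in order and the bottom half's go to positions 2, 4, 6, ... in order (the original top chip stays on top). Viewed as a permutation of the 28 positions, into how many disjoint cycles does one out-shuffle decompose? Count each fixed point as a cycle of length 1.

5

Trace each unvisited position around until it returns:
(1) (2 3 5 9 17 6 ... len 18) (4 7 13 25 22 16) (10 19) (28)
5 cycles in total.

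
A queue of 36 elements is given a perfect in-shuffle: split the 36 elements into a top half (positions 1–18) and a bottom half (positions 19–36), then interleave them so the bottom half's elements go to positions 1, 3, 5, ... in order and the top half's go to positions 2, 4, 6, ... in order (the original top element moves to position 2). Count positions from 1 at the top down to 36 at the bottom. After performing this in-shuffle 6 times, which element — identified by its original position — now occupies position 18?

13

Work backwards from position 18, undoing one in-shuffle at a time:
18 ← 9 ← 23 ← 30 ← 15 ← 26 ← 13
So the element now at position 18 started at position 13.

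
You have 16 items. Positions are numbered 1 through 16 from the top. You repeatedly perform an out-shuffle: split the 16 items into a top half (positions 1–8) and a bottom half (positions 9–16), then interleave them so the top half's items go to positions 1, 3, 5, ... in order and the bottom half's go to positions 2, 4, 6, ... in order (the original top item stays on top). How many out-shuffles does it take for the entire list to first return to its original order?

The out-shuffle permutes the 16 positions with cycle lengths [1, 1, 2, 4, 4, 4].
Every item is home exactly when every cycle has completed a whole number of laps, i.e. after lcm(1, 2, 4) = 4 out-shuffles.

4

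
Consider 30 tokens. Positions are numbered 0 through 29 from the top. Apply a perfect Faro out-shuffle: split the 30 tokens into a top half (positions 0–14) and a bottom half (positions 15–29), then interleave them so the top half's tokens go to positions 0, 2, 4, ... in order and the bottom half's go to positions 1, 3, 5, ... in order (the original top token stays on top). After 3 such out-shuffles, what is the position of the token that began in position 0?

Position 0 is a fixed point of every out-shuffle, so the token never moves.

0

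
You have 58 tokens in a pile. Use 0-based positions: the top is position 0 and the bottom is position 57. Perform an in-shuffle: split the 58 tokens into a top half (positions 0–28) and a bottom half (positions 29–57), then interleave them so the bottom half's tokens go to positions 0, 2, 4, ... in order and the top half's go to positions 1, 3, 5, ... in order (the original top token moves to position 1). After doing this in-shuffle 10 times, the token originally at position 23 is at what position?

Track the token's position through each in-shuffle:
23 → 47 → 36 → 14 → 29 → 0 → 1 → 3 → 7 → 15 → 31

31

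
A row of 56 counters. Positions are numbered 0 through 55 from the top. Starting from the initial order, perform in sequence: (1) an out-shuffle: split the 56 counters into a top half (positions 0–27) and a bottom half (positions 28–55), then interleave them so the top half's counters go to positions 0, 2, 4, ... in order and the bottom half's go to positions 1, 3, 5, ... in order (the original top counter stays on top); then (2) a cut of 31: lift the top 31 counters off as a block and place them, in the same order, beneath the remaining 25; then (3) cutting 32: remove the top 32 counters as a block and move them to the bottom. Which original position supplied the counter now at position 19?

Undo the operations in reverse order, starting from position 19:
  undo op 3 (cut 32): 19 ← 51
  undo op 2 (cut 31): 51 ← 26
  undo op 1 (out-shuffle, from top half): 26 ← 13
So the counter at position 19 came from original position 13.

13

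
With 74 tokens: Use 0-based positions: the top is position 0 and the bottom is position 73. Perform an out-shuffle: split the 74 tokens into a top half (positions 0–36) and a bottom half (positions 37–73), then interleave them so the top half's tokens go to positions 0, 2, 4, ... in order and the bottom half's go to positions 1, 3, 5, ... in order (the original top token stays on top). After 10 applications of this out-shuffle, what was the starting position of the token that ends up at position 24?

12

Work backwards from position 24, undoing one out-shuffle at a time:
24 ← 12 ← 6 ← 3 ← 38 ← 19 ← 46 ← 23 ← 48 ← 24 ← 12
So the token now at position 24 started at position 12.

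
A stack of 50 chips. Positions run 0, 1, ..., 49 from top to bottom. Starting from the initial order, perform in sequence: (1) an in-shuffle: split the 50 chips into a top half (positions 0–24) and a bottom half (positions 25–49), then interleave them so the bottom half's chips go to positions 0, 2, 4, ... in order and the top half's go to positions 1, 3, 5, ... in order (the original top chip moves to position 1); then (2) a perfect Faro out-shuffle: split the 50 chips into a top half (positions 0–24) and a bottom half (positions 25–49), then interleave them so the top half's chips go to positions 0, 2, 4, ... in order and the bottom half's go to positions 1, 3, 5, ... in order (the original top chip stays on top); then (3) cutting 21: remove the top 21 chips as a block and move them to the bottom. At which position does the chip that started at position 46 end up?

Track the chip from position 46 forward through each operation:
  after op 1 (in-shuffle): 46 → 42
  after op 2 (out-shuffle): 42 → 35
  after op 3 (cut 21): 35 → 14

14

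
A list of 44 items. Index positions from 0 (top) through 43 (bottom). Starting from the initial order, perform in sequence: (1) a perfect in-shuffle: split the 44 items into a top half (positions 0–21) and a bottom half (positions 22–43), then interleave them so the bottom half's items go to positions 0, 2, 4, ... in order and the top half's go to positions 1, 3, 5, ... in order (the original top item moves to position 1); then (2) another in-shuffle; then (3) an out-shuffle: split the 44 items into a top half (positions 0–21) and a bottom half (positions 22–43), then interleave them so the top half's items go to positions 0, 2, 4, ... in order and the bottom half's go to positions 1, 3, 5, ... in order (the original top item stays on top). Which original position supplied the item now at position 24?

Undo the operations in reverse order, starting from position 24:
  undo op 3 (out-shuffle, from top half): 24 ← 12
  undo op 2 (in-shuffle, from bottom half): 12 ← 28
  undo op 1 (in-shuffle, from bottom half): 28 ← 36
So the item at position 24 came from original position 36.

36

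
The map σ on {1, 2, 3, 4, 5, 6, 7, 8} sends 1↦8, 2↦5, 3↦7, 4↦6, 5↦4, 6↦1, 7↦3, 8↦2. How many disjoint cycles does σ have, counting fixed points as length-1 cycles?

Cycle decomposition: (1 8 2 5 4 6) (3 7).
2 cycles.

2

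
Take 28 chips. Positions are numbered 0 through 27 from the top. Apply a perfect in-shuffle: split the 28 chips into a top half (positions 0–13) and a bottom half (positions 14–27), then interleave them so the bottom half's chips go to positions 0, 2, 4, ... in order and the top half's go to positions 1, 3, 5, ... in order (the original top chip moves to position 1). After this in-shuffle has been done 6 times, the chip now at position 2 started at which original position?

Work backwards from position 2, undoing one in-shuffle at a time:
2 ← 15 ← 7 ← 3 ← 1 ← 0 ← 14
So the chip now at position 2 started at position 14.

14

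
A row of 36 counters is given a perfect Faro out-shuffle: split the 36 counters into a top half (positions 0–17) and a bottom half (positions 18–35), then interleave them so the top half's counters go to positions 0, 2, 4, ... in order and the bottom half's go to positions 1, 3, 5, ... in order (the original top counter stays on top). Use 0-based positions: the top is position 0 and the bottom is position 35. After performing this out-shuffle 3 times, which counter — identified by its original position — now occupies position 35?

35

Work backwards from position 35, undoing one out-shuffle at a time:
35 ← 35 ← 35 ← 35
So the counter now at position 35 started at position 35.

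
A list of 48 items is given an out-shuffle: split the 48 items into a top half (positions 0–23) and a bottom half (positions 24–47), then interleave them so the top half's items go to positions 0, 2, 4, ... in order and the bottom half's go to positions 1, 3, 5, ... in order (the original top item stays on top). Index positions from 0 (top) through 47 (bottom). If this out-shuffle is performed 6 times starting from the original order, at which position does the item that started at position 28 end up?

6

Track the item's position through each out-shuffle:
28 → 9 → 18 → 36 → 25 → 3 → 6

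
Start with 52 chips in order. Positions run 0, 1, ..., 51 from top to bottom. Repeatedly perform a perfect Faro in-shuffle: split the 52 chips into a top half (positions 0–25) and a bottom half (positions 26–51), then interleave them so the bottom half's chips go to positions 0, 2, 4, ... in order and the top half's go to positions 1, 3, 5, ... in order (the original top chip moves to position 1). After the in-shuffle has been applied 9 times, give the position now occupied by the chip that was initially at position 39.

21

Track the chip's position through each in-shuffle:
39 → 26 → 0 → 1 → 3 → 7 → 15 → 31 → 10 → 21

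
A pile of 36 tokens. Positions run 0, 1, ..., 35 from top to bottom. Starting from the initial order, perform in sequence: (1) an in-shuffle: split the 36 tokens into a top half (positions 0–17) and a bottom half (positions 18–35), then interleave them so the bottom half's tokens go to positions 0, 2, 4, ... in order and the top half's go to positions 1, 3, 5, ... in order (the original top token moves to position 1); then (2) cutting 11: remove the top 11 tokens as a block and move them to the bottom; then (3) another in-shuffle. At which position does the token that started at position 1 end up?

20

Track the token from position 1 forward through each operation:
  after op 1 (in-shuffle): 1 → 3
  after op 2 (cut 11): 3 → 28
  after op 3 (in-shuffle): 28 → 20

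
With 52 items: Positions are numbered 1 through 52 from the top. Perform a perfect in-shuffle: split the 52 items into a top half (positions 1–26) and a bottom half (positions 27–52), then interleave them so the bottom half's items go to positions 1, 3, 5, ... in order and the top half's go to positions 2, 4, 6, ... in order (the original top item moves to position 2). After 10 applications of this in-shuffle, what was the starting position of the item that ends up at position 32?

5

Work backwards from position 32, undoing one in-shuffle at a time:
32 ← 16 ← 8 ← 4 ← 2 ← 1 ← 27 ← 40 ← 20 ← 10 ← 5
So the item now at position 32 started at position 5.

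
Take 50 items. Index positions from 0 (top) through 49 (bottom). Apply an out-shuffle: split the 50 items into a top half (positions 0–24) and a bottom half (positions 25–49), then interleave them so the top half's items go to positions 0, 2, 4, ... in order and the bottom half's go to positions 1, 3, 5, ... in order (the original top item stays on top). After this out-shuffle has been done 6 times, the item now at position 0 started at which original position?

Work backwards from position 0, undoing one out-shuffle at a time:
0 ← 0 ← 0 ← 0 ← 0 ← 0 ← 0
So the item now at position 0 started at position 0.

0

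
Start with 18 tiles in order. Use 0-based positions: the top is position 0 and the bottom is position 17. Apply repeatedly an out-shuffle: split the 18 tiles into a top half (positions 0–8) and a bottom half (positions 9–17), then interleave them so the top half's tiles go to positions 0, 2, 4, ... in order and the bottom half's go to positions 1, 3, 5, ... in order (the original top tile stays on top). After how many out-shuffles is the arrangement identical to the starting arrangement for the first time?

The out-shuffle permutes the 18 positions with cycle lengths [1, 1, 8, 8].
Every tile is home exactly when every cycle has completed a whole number of laps, i.e. after lcm(1, 8) = 8 out-shuffles.

8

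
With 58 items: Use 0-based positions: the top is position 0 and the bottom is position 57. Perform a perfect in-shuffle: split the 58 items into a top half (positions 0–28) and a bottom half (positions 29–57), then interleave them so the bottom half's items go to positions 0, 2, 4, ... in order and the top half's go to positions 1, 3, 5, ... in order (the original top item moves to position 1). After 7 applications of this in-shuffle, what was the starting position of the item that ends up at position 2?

17

Work backwards from position 2, undoing one in-shuffle at a time:
2 ← 30 ← 44 ← 51 ← 25 ← 12 ← 35 ← 17
So the item now at position 2 started at position 17.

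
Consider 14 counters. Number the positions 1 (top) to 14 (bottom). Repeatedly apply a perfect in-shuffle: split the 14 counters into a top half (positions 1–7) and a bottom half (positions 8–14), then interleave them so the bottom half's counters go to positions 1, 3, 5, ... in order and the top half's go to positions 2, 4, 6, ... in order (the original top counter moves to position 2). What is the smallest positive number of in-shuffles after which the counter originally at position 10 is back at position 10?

Follow position 10 under repeated in-shuffles:
10 → 5 → 10
It first returns after 2 in-shuffles.

2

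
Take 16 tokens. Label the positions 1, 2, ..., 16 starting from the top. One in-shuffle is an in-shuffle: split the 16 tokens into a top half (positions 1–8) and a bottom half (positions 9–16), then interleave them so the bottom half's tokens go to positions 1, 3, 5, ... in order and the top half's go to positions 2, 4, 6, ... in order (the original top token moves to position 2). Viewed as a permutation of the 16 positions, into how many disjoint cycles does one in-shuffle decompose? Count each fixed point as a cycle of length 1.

2

Trace each unvisited position around until it returns:
(1 2 4 8 16 15 13 9) (3 6 12 7 14 11 5 10)
2 cycles in total.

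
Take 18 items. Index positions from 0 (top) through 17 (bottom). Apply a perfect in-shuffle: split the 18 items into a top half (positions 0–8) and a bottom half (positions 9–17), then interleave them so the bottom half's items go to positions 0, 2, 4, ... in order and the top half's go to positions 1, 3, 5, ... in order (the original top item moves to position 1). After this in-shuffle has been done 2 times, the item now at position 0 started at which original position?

4

Work backwards from position 0, undoing one in-shuffle at a time:
0 ← 9 ← 4
So the item now at position 0 started at position 4.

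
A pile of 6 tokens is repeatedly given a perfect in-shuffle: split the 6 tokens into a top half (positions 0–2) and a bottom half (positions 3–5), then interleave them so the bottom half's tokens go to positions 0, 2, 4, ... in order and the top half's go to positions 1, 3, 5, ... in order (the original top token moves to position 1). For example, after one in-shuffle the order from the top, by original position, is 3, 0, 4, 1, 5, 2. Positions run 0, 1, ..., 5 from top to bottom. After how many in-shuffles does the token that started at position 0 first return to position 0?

Follow position 0 under repeated in-shuffles:
0 → 1 → 3 → 0
It first returns after 3 in-shuffles.

3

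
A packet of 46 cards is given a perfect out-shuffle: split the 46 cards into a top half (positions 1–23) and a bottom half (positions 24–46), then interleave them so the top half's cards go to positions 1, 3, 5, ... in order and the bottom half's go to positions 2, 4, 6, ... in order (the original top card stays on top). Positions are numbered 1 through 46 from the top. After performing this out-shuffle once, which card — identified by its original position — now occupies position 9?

5

Work backwards from position 9, undoing one out-shuffle at a time:
9 ← 5
So the card now at position 9 started at position 5.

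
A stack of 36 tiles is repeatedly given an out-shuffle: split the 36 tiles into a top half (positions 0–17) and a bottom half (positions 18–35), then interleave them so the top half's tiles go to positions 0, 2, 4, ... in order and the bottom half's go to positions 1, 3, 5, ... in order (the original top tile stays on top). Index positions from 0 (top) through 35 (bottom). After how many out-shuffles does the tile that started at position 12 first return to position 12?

Follow position 12 under repeated out-shuffles:
12 → 24 → 13 → 26 → 17 → 34 → 33 → 31 → 27 → 19 → 3 → 6 → 12
It first returns after 12 out-shuffles.

12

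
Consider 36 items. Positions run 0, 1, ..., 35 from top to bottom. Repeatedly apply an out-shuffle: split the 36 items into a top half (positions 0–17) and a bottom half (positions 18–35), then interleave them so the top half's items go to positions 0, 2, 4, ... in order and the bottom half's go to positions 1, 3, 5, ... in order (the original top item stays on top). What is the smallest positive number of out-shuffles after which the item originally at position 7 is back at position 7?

Follow position 7 under repeated out-shuffles:
7 → 14 → 28 → 21 → 7
It first returns after 4 out-shuffles.

4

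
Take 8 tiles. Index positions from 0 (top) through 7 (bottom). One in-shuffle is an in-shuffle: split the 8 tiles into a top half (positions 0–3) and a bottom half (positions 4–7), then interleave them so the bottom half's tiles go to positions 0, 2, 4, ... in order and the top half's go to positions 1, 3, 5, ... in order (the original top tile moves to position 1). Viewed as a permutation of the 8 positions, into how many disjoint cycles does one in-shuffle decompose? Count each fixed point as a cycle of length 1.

2

Trace each unvisited position around until it returns:
(0 1 3 7 6 4) (2 5)
2 cycles in total.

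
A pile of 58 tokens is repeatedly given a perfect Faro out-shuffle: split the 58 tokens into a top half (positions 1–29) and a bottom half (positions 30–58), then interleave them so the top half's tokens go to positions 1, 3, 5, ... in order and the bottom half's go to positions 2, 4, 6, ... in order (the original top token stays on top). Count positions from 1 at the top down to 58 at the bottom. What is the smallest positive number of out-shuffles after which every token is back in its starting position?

The out-shuffle permutes the 58 positions with cycle lengths [1, 1, 2, 18, 18, 18].
Every token is home exactly when every cycle has completed a whole number of laps, i.e. after lcm(1, 2, 18) = 18 out-shuffles.

18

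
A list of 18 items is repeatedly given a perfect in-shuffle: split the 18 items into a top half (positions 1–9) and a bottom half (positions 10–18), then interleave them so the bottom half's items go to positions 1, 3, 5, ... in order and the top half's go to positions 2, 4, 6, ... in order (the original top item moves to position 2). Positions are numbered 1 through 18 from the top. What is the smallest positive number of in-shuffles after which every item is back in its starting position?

The in-shuffle permutes the 18 positions with cycle lengths [18].
Every item is home exactly when every cycle has completed a whole number of laps, i.e. after lcm(18) = 18 in-shuffles.

18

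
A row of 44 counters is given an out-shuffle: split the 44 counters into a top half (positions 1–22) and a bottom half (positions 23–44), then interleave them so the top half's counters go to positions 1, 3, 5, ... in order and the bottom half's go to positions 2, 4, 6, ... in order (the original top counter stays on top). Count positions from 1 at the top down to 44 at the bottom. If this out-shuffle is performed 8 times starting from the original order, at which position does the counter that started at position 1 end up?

Position 1 is a fixed point of every out-shuffle, so the counter never moves.

1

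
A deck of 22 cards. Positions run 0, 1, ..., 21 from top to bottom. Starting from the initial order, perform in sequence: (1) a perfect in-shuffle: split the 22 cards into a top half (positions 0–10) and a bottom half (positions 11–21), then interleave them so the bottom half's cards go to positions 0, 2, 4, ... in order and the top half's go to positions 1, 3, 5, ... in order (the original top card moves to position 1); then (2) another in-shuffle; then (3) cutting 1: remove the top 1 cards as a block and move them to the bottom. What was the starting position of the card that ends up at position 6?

Undo the operations in reverse order, starting from position 6:
  undo op 3 (cut 1): 6 ← 7
  undo op 2 (in-shuffle, from top half): 7 ← 3
  undo op 1 (in-shuffle, from top half): 3 ← 1
So the card at position 6 came from original position 1.

1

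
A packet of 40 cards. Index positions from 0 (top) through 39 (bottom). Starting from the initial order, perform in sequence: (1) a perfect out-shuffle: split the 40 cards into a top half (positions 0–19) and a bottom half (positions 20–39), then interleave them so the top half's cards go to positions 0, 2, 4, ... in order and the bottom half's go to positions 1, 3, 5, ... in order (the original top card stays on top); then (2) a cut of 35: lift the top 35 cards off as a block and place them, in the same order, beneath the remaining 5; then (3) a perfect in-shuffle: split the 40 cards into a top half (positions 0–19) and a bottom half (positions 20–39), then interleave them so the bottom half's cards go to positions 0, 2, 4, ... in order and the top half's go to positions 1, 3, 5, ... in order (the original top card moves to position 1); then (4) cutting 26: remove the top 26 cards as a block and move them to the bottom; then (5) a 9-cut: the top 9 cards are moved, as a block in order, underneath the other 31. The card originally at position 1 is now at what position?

Track the card from position 1 forward through each operation:
  after op 1 (out-shuffle): 1 → 2
  after op 2 (cut 35): 2 → 7
  after op 3 (in-shuffle): 7 → 15
  after op 4 (cut 26): 15 → 29
  after op 5 (cut 9): 29 → 20

20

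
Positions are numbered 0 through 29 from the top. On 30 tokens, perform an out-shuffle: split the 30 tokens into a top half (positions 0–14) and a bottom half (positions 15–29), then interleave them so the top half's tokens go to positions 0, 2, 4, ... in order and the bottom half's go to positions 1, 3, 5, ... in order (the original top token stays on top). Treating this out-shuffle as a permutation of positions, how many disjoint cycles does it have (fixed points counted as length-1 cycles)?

Trace each unvisited position around until it returns:
(0) (1 2 4 8 16 3 ... len 28) (29)
3 cycles in total.

3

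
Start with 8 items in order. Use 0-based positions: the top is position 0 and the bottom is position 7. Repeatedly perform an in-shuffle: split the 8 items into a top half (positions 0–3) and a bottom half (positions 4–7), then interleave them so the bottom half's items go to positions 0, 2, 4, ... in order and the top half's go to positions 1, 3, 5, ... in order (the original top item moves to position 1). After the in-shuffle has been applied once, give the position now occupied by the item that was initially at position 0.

1

Track the item's position through each in-shuffle:
0 → 1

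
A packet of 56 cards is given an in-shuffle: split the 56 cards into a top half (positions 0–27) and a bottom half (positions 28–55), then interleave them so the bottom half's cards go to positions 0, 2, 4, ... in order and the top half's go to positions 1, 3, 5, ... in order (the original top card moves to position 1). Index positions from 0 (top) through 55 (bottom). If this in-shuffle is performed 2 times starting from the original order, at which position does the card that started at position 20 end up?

Track the card's position through each in-shuffle:
20 → 41 → 26

26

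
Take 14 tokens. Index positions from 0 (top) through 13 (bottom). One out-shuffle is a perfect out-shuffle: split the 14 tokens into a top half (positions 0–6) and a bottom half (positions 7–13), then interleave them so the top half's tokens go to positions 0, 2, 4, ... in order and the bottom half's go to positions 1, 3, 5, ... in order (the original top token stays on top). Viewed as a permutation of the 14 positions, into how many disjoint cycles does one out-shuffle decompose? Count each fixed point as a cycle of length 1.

Trace each unvisited position around until it returns:
(0) (1 2 4 8 3 6 ... len 12) (13)
3 cycles in total.

3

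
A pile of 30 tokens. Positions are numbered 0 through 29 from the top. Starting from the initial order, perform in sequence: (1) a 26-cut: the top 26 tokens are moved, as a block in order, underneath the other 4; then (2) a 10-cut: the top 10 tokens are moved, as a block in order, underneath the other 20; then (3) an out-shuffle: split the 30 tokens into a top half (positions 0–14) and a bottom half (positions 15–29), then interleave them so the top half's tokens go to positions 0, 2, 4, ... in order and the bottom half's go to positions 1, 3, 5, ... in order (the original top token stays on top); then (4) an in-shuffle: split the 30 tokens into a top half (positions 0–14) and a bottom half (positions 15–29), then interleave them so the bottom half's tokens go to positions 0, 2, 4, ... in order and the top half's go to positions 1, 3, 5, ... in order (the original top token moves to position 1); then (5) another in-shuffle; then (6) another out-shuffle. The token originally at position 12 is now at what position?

11

Track the token from position 12 forward through each operation:
  after op 1 (cut 26): 12 → 16
  after op 2 (cut 10): 16 → 6
  after op 3 (out-shuffle): 6 → 12
  after op 4 (in-shuffle): 12 → 25
  after op 5 (in-shuffle): 25 → 20
  after op 6 (out-shuffle): 20 → 11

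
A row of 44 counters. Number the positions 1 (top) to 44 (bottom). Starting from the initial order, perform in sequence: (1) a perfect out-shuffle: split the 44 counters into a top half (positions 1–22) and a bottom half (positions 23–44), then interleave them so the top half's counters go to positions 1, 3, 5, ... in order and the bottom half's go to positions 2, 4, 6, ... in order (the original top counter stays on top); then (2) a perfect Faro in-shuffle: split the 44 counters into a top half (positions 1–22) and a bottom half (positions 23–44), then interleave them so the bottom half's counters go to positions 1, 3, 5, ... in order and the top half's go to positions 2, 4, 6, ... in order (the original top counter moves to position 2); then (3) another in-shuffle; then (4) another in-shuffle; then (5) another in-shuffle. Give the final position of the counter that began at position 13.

40

Track the counter from position 13 forward through each operation:
  after op 1 (out-shuffle): 13 → 25
  after op 2 (in-shuffle): 25 → 5
  after op 3 (in-shuffle): 5 → 10
  after op 4 (in-shuffle): 10 → 20
  after op 5 (in-shuffle): 20 → 40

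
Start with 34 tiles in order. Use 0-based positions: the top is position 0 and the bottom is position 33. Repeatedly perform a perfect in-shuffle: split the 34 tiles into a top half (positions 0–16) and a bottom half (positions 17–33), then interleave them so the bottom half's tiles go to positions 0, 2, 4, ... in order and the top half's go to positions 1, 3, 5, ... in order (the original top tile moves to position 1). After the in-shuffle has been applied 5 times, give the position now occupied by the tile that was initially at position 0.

31

Track the tile's position through each in-shuffle:
0 → 1 → 3 → 7 → 15 → 31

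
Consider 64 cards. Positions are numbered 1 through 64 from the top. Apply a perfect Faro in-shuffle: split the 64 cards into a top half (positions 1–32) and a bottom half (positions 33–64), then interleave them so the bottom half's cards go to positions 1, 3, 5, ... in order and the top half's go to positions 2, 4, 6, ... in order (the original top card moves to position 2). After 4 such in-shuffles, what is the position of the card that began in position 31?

Track the card's position through each in-shuffle:
31 → 62 → 59 → 53 → 41

41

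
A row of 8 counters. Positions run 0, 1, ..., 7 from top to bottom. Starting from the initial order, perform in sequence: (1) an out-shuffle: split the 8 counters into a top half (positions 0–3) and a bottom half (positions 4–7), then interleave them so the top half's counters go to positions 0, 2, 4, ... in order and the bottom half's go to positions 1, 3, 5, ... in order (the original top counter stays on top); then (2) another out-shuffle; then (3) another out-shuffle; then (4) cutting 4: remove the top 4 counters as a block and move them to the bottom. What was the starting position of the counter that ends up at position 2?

Undo the operations in reverse order, starting from position 2:
  undo op 4 (cut 4): 2 ← 6
  undo op 3 (out-shuffle, from top half): 6 ← 3
  undo op 2 (out-shuffle, from bottom half): 3 ← 5
  undo op 1 (out-shuffle, from bottom half): 5 ← 6
So the counter at position 2 came from original position 6.

6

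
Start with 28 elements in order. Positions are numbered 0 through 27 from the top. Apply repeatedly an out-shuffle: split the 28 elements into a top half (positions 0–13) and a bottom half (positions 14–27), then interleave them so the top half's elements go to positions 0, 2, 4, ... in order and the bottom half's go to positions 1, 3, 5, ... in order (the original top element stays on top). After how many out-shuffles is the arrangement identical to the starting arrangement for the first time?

The out-shuffle permutes the 28 positions with cycle lengths [1, 1, 2, 6, 18].
Every element is home exactly when every cycle has completed a whole number of laps, i.e. after lcm(1, 2, 6, 18) = 18 out-shuffles.

18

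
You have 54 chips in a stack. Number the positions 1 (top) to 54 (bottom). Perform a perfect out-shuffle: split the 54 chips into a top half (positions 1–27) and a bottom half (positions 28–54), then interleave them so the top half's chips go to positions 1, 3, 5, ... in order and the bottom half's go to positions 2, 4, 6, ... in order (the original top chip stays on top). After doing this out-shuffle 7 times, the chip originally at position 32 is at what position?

Track the chip's position through each out-shuffle:
32 → 10 → 19 → 37 → 20 → 39 → 24 → 47

47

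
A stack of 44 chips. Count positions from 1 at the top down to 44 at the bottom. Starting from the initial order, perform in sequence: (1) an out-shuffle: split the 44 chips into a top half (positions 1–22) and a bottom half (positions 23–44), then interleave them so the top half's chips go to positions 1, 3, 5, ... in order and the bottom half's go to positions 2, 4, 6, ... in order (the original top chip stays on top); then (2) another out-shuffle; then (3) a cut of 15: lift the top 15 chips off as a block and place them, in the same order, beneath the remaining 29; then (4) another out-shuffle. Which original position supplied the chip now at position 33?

Undo the operations in reverse order, starting from position 33:
  undo op 4 (out-shuffle, from top half): 33 ← 17
  undo op 3 (cut 15): 17 ← 32
  undo op 2 (out-shuffle, from bottom half): 32 ← 38
  undo op 1 (out-shuffle, from bottom half): 38 ← 41
So the chip at position 33 came from original position 41.

41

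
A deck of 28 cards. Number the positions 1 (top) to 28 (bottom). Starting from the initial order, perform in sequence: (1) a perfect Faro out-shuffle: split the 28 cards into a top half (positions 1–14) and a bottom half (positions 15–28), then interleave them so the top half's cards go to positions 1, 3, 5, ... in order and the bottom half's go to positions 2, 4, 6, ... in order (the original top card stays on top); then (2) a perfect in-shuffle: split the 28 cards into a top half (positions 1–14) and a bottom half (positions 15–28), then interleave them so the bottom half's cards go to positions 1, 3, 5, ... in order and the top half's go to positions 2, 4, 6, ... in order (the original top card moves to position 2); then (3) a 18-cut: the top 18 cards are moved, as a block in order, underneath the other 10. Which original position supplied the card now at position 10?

Undo the operations in reverse order, starting from position 10:
  undo op 3 (cut 18): 10 ← 28
  undo op 2 (in-shuffle, from top half): 28 ← 14
  undo op 1 (out-shuffle, from bottom half): 14 ← 21
So the card at position 10 came from original position 21.

21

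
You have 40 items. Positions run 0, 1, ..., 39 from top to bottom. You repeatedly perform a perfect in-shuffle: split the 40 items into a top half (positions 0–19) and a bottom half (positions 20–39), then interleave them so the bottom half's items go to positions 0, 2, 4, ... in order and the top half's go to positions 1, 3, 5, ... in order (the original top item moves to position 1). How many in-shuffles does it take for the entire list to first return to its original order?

20

The in-shuffle permutes the 40 positions with cycle lengths [20, 20].
Every item is home exactly when every cycle has completed a whole number of laps, i.e. after lcm(20) = 20 in-shuffles.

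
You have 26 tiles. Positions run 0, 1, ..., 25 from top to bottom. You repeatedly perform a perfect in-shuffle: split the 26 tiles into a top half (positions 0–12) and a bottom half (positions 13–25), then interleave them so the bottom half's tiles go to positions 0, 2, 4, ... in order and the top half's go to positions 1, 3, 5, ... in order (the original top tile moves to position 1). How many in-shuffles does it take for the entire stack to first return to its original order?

18

The in-shuffle permutes the 26 positions with cycle lengths [2, 6, 18].
Every tile is home exactly when every cycle has completed a whole number of laps, i.e. after lcm(2, 6, 18) = 18 in-shuffles.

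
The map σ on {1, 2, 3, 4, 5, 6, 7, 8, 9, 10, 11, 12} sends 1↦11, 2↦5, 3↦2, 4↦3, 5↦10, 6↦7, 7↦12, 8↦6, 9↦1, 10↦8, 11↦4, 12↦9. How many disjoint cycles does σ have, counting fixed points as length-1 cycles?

1

Cycle decomposition: (1 11 4 3 2 5 10 8 6 7 12 9).
1 cycle.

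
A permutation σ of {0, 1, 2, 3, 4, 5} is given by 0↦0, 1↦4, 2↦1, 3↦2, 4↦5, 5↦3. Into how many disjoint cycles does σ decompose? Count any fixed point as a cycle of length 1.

2

Cycle decomposition: (0) (1 4 5 3 2).
2 cycles.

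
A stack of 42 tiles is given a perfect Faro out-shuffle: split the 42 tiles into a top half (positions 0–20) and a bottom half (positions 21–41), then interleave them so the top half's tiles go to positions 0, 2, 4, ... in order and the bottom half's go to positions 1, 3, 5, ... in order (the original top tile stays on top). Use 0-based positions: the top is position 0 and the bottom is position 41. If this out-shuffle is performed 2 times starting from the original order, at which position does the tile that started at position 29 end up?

Track the tile's position through each out-shuffle:
29 → 17 → 34

34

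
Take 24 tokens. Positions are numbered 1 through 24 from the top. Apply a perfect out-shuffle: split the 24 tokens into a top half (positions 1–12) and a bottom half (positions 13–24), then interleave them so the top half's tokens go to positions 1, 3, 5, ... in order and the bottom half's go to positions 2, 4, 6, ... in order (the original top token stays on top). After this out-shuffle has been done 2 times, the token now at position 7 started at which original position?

Work backwards from position 7, undoing one out-shuffle at a time:
7 ← 4 ← 14
So the token now at position 7 started at position 14.

14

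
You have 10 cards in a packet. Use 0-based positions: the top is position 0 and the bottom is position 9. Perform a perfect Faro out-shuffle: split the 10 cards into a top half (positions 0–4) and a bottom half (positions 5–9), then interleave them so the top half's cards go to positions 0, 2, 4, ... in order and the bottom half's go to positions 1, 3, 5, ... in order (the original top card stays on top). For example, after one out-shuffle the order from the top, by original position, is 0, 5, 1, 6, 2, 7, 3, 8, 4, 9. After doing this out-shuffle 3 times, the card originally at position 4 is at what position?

5

Track the card's position through each out-shuffle:
4 → 8 → 7 → 5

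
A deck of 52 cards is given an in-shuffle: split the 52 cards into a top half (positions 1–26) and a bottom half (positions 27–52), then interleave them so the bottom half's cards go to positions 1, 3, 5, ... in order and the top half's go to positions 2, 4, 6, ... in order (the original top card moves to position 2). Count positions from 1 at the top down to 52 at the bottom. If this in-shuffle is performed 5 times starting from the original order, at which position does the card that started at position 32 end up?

17

Track the card's position through each in-shuffle:
32 → 11 → 22 → 44 → 35 → 17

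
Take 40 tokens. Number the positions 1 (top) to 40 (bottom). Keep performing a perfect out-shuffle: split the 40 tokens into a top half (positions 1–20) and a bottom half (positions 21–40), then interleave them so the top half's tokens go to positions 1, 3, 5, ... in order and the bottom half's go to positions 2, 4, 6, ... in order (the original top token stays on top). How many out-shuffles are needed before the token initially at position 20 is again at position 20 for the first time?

Follow position 20 under repeated out-shuffles:
20 → 39 → 38 → 36 → 32 → 24 → 8 → 15 → 29 → 18 → 35 → 30 → 20
It first returns after 12 out-shuffles.

12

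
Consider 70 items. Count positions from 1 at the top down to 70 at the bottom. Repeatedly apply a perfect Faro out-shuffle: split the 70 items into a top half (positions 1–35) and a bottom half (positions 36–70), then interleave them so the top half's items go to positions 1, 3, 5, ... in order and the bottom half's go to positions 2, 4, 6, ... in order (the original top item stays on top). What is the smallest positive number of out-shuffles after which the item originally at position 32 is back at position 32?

22

Follow position 32 under repeated out-shuffles:
32 → 63 → 56 → 42 → 14 → 27 → 53 → 36 → ... → 32 (length 22)
It first returns after 22 out-shuffles.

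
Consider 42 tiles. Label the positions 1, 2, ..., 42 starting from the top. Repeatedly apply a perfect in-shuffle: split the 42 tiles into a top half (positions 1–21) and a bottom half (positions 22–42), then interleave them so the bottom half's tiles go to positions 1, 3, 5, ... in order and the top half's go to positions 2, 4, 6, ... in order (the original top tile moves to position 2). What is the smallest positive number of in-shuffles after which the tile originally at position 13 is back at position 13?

Follow position 13 under repeated in-shuffles:
13 → 26 → 9 → 18 → 36 → 29 → 15 → 30 → 17 → 34 → 25 → 7 → 14 → 28 → 13
It first returns after 14 in-shuffles.

14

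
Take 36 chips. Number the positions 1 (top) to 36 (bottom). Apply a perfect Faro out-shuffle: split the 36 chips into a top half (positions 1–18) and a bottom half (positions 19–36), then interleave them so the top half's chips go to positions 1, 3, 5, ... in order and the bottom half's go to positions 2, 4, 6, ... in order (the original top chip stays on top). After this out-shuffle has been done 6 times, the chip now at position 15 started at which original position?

Work backwards from position 15, undoing one out-shuffle at a time:
15 ← 8 ← 22 ← 29 ← 15 ← 8 ← 22
So the chip now at position 15 started at position 22.

22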